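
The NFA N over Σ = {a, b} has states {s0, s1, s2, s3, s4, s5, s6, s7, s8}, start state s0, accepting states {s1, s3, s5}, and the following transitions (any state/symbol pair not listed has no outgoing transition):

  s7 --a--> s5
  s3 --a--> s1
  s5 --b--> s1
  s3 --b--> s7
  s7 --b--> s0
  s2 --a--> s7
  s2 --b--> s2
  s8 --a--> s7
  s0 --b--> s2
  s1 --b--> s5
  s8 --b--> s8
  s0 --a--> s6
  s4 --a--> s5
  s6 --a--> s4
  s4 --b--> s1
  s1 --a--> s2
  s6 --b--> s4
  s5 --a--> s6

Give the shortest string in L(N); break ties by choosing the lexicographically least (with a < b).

aaa

A breadth-first search from s0 reaches an accepting state first via the path s0 → s6 → s4 → s5 on input aaa.
No string of length < 3 is accepted (BFS exhausts all shorter strings without reaching an accepting state), and aaa is the lexicographically least accepting string of length 3.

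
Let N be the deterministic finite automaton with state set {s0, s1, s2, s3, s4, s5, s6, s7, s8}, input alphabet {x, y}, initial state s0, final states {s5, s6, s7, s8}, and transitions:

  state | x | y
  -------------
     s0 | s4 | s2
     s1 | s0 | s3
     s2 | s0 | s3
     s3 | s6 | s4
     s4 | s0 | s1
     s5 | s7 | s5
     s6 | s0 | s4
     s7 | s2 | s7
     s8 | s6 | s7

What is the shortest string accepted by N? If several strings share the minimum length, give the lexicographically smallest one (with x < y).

yyx

A breadth-first search from s0 reaches an accepting state first via the path s0 → s2 → s3 → s6 on input yyx.
No string of length < 3 is accepted (BFS exhausts all shorter strings without reaching an accepting state), and yyx is the lexicographically least accepting string of length 3.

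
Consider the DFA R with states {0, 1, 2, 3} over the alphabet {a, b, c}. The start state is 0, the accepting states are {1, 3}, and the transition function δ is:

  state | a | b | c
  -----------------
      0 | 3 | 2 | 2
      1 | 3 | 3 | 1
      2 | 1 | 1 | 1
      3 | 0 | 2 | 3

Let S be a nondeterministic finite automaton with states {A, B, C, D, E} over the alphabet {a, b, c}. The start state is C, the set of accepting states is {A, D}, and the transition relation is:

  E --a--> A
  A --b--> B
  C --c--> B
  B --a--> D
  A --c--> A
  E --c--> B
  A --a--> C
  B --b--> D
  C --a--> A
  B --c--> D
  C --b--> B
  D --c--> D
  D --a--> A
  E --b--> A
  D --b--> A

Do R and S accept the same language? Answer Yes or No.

Exploring the product automaton R × S from the start pair (0, C), following both machines on each input symbol, reaches 4 state pairs: (0, C), (3, A), (2, B), (1, D).
R accepts in {1, 3} and S accepts in {A, D}. In every reachable pair the two components are either both accepting — (3, A), (1, D) — or both non-accepting, so no string is accepted by exactly one of the machines: L(R) \ L(S) and L(S) \ L(R) are both empty.
Hence every string is accepted by R iff it is accepted by S, and the two languages coincide.

Yes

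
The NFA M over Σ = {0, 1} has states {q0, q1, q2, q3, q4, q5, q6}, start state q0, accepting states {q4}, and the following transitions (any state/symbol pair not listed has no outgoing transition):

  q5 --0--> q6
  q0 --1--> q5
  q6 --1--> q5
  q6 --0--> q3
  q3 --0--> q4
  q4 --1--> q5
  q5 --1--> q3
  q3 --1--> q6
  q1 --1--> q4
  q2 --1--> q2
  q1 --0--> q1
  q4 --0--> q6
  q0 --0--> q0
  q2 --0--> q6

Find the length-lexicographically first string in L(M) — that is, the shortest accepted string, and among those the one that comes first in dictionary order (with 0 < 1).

A breadth-first search from q0 reaches an accepting state first via the path q0 → q5 → q3 → q4 on input 110.
No string of length < 3 is accepted (BFS exhausts all shorter strings without reaching an accepting state), and 110 is the lexicographically least accepting string of length 3.

110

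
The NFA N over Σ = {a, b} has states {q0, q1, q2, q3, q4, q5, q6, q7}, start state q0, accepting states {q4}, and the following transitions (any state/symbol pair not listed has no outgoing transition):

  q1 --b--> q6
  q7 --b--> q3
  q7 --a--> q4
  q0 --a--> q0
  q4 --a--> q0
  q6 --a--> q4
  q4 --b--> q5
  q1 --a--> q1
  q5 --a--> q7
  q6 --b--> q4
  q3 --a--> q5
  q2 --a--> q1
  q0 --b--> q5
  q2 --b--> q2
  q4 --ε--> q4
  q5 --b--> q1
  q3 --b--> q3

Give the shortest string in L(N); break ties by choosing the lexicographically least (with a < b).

A breadth-first search from q0 reaches an accepting state first via the path q0 → q5 → q7 → q4 on input baa.
No string of length < 3 is accepted (BFS exhausts all shorter strings without reaching an accepting state), and baa is the lexicographically least accepting string of length 3.

baa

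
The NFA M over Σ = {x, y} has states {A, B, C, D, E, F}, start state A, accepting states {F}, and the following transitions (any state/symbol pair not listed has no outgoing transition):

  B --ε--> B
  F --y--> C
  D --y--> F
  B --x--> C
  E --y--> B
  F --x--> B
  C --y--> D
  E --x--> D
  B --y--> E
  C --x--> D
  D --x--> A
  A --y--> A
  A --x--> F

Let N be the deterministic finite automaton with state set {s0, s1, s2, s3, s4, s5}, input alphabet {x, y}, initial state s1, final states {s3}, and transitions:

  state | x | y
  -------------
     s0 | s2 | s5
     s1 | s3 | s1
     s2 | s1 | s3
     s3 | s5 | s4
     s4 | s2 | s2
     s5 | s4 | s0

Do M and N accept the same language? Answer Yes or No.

Exploring the product automaton M × N from the start pair (A, s1), following both machines on each input symbol, reaches 6 state pairs: (A, s1), (F, s3), (B, s5), (C, s4), (E, s0), (D, s2).
M accepts in {F} and N accepts in {s3}. In every reachable pair the two components are either both accepting — (F, s3) — or both non-accepting, so no string is accepted by exactly one of the machines: L(M) \ L(N) and L(N) \ L(M) are both empty.
Hence every string is accepted by M iff it is accepted by N, and the two languages coincide.

Yes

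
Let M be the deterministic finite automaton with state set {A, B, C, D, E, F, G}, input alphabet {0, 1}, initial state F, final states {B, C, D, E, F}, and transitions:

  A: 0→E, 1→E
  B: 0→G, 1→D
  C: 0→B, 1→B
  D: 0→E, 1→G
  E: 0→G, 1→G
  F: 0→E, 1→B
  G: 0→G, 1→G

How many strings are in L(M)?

The useful subgraph on states {B, D, E, F} is acyclic, so L(M) is finite; the longest accepting path visits 4 useful states, giving maximum string length 3.
Counting accepting paths from F by length: 1 of length 0, 2 of length 1, 1 of length 2, 1 of length 3. Total 5.

5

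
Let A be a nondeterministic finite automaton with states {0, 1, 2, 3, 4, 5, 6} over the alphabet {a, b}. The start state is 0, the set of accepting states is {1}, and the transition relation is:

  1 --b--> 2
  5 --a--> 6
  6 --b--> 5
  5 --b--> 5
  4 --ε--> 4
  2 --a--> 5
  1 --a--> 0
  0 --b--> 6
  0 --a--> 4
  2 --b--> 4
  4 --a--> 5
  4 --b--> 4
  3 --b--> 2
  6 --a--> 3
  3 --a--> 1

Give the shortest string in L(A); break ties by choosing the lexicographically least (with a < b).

A breadth-first search from 0 reaches an accepting state first via the path 0 → 6 → 3 → 1 on input baa.
No string of length < 3 is accepted (BFS exhausts all shorter strings without reaching an accepting state), and baa is the lexicographically least accepting string of length 3.

baa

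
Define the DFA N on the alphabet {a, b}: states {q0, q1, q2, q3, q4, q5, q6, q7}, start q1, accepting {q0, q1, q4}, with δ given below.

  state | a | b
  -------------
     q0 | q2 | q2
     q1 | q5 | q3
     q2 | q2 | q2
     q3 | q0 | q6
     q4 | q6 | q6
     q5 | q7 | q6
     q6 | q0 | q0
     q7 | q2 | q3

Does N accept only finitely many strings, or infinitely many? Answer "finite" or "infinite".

The useful states (reachable from q1 and able to reach an accepting state) are {q0, q1, q3, q5, q6, q7}.
Restricted to these states the transition graph has no cycle, so every accepting path has bounded length and L is finite.

finite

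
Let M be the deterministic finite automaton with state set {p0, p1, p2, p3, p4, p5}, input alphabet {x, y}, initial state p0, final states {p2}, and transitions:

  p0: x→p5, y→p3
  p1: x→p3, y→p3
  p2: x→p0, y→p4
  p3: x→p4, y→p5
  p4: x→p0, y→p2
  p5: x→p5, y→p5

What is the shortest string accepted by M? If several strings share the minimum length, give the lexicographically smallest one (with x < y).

yxy

A breadth-first search from p0 reaches an accepting state first via the path p0 → p3 → p4 → p2 on input yxy.
No string of length < 3 is accepted (BFS exhausts all shorter strings without reaching an accepting state), and yxy is the lexicographically least accepting string of length 3.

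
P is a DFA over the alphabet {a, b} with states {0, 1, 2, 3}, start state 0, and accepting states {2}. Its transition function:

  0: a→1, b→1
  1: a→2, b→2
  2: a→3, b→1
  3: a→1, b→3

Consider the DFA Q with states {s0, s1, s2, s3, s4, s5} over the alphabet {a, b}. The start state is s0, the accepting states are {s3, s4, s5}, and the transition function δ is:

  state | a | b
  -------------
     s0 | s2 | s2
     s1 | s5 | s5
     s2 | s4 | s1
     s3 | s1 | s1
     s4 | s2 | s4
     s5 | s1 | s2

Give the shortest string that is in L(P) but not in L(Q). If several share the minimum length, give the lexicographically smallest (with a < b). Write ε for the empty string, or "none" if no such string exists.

The string ab is accepted by P but not by Q.
No shorter string lies in the difference, and ab is the lexicographically first length-2 string in L(P) \ L(Q).

ab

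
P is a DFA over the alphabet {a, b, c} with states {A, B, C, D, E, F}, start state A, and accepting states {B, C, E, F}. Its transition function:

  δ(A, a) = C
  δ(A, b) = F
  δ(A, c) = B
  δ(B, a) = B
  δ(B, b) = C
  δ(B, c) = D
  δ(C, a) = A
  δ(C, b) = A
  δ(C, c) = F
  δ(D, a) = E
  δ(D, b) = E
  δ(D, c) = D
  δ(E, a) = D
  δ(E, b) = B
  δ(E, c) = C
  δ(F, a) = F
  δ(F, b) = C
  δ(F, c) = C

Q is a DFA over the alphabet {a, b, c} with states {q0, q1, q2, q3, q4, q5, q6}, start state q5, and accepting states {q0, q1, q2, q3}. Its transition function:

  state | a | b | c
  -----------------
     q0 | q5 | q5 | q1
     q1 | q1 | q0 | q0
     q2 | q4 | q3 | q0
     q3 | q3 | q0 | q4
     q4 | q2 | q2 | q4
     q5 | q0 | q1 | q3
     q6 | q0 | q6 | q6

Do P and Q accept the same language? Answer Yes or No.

Yes

Exploring the product automaton P × Q from the start pair (A, q5), following both machines on each input symbol, reaches 6 state pairs: (A, q5), (C, q0), (F, q1), (B, q3), (D, q4), (E, q2).
P accepts in {B, C, E, F} and Q accepts in {q0, q1, q2, q3}. In every reachable pair the two components are either both accepting — (C, q0), (F, q1), (B, q3), (E, q2) — or both non-accepting, so no string is accepted by exactly one of the machines: L(P) \ L(Q) and L(Q) \ L(P) are both empty.
Hence every string is accepted by P iff it is accepted by Q, and the two languages coincide.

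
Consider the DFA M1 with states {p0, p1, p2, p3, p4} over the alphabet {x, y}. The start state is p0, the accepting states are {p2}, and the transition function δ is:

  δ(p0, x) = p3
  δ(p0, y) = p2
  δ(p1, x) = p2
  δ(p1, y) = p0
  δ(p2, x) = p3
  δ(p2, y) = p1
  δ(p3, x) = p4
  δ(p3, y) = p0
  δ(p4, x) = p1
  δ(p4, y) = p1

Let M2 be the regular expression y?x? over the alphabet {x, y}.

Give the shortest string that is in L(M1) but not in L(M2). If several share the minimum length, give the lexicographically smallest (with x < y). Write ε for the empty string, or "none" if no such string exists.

xyy

The string xyy is accepted by M1 but not by M2.
No shorter string lies in the difference, and xyy is the lexicographically first length-3 string in L(M1) \ L(M2).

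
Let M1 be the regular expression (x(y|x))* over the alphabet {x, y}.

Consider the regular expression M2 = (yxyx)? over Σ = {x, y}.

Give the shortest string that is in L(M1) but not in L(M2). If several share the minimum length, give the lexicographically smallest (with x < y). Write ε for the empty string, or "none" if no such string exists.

xx

The string xx is accepted by M1 but not by M2.
No shorter string lies in the difference, and xx is the lexicographically first length-2 string in L(M1) \ L(M2).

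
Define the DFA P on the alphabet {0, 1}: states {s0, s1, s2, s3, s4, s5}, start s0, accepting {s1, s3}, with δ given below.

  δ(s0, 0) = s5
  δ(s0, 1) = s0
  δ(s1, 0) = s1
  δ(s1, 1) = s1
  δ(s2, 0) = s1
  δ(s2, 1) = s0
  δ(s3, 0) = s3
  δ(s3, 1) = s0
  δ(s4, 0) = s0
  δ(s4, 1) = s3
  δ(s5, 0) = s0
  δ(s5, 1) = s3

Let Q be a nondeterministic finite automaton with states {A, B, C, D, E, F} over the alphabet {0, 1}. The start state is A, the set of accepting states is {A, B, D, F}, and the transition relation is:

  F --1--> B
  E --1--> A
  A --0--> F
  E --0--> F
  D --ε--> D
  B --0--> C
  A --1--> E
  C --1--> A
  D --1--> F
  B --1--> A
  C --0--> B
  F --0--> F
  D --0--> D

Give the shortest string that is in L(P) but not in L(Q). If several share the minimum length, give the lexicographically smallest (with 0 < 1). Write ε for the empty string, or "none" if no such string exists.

010

The string 010 is accepted by P but not by Q.
No shorter string lies in the difference, and 010 is the lexicographically first length-3 string in L(P) \ L(Q).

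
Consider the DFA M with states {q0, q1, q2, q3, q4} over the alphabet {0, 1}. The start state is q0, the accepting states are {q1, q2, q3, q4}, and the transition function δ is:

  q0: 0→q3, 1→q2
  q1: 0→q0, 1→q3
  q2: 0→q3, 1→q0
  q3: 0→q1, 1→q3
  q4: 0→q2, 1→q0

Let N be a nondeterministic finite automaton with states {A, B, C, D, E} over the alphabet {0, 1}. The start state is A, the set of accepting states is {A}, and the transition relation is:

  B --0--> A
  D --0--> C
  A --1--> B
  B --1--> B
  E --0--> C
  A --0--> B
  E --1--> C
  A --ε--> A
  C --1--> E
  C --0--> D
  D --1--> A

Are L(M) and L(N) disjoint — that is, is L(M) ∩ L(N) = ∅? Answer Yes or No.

No

The string 00 is accepted by both M and N.
Hence L(M) ∩ L(N) ≠ ∅.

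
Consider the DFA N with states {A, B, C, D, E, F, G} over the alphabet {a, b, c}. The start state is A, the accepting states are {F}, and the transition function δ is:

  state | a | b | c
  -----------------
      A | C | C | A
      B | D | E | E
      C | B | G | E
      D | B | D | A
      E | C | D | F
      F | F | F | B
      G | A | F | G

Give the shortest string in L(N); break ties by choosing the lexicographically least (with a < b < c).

A breadth-first search from A reaches an accepting state first via the path A → C → G → F on input abb.
No string of length < 3 is accepted (BFS exhausts all shorter strings without reaching an accepting state), and abb is the lexicographically least accepting string of length 3.

abb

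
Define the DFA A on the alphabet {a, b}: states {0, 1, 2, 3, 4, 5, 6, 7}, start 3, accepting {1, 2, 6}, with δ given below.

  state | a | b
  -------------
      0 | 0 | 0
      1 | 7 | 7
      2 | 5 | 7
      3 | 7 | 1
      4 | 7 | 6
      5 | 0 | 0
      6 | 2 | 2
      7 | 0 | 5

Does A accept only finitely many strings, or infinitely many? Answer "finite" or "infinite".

The useful states (reachable from 3 and able to reach an accepting state) are {1, 3}.
Restricted to these states the transition graph has no cycle, so every accepting path has bounded length and L is finite.

finite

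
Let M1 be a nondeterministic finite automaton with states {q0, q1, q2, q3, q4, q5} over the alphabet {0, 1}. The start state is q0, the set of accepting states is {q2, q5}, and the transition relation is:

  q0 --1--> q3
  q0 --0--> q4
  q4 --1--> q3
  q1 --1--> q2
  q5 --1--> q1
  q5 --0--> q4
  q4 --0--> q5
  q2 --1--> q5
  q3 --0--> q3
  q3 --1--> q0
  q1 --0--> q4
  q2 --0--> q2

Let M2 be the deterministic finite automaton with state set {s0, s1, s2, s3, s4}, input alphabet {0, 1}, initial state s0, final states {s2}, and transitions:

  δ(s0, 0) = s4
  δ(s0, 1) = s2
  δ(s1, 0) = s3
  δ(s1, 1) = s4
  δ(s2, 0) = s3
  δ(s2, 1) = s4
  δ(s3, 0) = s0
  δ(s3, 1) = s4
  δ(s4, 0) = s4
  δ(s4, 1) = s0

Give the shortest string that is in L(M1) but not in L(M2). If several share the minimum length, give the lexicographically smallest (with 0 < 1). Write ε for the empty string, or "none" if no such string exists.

00

The string 00 is accepted by M1 but not by M2.
No shorter string lies in the difference, and 00 is the lexicographically first length-2 string in L(M1) \ L(M2).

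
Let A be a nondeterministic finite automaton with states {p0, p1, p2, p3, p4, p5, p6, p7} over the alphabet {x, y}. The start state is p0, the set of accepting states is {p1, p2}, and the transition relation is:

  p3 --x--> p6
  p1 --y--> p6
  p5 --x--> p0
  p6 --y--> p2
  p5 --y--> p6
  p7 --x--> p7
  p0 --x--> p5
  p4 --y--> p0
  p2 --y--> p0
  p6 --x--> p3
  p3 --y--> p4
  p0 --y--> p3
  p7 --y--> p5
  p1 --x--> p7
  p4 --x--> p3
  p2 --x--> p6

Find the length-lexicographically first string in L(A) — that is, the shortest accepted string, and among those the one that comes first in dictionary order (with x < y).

A breadth-first search from p0 reaches an accepting state first via the path p0 → p5 → p6 → p2 on input xyy.
No string of length < 3 is accepted (BFS exhausts all shorter strings without reaching an accepting state), and xyy is the lexicographically least accepting string of length 3.

xyy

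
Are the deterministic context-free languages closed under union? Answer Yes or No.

No

{aⁿbⁿ : n≥0} and {aⁿb²ⁿ : n≥0} are each accepted by a deterministic PDA (push the a's; pop one per b, respectively one per two b's), but their union U is not. Suppose a DPDA M accepted U. Being deterministic, M has a single run on aⁿb²ⁿ, and since aⁿbⁿ ∈ U that run passes through an accepting configuration right after consuming the prefix aⁿbⁿ and then goes on to accept again after n more b's. Build an ordinary (nondeterministic) PDA M′ that simulates M on a's and b's and, at any moment when M is in an accepting state, may switch to a second mode in which it reads only c's, feeding each c to M as a b; M′ accepts when M does. Then M′ accepts aⁱbʲcᵏ (k≥1) exactly when both aⁱbʲ ∈ U and aⁱbʲ⁺ᵏ ∈ U, and checking the four cases (i=j or j=2i, combined with j+k=i or j+k=2i) leaves only i=j=k: so L(M′) ∩ a*b*c⁺ = {aⁿbⁿcⁿ : n≥1} would be context-free, which it is not (pumping lemma) — contradiction. (The union is an unambiguous CFL; it is determinism, not unambiguity, that fails.)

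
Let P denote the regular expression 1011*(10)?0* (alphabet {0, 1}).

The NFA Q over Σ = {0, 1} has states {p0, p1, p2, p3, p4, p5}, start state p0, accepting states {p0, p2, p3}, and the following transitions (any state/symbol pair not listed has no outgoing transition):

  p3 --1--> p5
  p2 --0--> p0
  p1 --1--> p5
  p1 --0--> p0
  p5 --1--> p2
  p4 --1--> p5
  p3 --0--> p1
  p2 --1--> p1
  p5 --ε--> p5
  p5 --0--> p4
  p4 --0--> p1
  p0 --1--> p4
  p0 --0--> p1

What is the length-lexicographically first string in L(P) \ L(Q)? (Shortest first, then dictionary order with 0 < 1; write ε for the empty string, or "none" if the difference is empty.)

The string 101 is accepted by P but not by Q.
No shorter string lies in the difference, and 101 is the lexicographically first length-3 string in L(P) \ L(Q).

101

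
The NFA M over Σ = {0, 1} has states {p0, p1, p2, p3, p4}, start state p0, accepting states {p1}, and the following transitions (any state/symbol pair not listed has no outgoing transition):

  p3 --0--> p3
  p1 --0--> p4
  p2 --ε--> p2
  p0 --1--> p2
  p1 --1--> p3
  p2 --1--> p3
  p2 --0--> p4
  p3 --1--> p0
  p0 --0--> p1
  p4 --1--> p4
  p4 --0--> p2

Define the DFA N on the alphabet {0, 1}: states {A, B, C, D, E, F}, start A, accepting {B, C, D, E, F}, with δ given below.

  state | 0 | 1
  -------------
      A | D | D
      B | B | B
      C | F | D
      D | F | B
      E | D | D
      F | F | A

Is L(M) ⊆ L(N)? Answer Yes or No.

Exploring the product automaton M × N from the start pair (p0, A), following both machines on each input symbol, reaches 17 state pairs: (p0, A), (p1, D), (p2, D), (p4, F), (p3, B), (p2, F), (p4, A), (p0, B), (p3, A), (p4, D), (p1, B), (p2, B), (p3, D), (p0, D), (p4, B), (p3, F), (p1, F).
M accepts in {p1} and N accepts in {B, C, D, E, F}. The reachable pairs whose M-component is accepting are (p1, D), (p1, B), (p1, F); in each of them the N-component is accepting too, so the product for L(M) \ L(N) (M-component accepting, N-component rejecting) has no reachable accepting pair and the difference is empty.
Hence every string in L(M) is also in L(N).

Yes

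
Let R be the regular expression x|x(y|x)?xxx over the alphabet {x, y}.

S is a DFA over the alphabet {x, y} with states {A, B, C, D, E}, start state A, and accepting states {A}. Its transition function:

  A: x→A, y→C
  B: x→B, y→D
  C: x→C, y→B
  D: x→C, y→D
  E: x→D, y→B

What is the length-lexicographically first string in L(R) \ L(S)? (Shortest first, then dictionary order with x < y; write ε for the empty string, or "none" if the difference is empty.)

The string xyxxx is accepted by R but not by S.
No shorter string lies in the difference, and xyxxx is the lexicographically first length-5 string in L(R) \ L(S).

xyxxx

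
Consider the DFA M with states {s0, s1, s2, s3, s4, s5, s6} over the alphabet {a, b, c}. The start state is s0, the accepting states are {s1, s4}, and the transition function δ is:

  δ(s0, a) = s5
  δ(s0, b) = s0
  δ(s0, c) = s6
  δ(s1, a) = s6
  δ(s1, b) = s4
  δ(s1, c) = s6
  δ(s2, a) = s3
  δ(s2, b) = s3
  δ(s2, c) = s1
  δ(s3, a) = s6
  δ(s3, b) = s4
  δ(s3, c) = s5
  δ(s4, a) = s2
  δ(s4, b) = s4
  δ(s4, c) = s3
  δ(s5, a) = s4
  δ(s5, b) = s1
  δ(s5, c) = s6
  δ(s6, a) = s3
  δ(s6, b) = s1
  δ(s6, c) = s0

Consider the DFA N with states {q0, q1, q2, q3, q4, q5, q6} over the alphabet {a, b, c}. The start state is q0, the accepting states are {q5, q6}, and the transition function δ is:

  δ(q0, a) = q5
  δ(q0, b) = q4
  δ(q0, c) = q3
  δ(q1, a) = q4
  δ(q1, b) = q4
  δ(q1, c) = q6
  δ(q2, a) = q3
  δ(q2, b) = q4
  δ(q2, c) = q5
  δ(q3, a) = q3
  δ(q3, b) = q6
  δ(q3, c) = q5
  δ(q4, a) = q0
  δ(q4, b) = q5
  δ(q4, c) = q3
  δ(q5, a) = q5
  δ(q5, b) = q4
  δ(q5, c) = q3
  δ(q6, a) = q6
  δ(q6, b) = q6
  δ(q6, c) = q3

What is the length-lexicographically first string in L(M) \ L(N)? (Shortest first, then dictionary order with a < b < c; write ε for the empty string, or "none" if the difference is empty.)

The string ab is accepted by M but not by N.
No shorter string lies in the difference, and ab is the lexicographically first length-2 string in L(M) \ L(N).

ab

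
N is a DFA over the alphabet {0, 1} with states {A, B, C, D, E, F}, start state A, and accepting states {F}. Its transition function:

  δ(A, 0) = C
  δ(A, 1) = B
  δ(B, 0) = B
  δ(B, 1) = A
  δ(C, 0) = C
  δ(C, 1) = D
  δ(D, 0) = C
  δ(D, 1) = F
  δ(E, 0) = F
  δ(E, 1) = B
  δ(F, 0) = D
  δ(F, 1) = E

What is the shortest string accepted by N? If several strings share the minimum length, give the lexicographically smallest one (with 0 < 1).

011

A breadth-first search from A reaches an accepting state first via the path A → C → D → F on input 011.
No string of length < 3 is accepted (BFS exhausts all shorter strings without reaching an accepting state), and 011 is the lexicographically least accepting string of length 3.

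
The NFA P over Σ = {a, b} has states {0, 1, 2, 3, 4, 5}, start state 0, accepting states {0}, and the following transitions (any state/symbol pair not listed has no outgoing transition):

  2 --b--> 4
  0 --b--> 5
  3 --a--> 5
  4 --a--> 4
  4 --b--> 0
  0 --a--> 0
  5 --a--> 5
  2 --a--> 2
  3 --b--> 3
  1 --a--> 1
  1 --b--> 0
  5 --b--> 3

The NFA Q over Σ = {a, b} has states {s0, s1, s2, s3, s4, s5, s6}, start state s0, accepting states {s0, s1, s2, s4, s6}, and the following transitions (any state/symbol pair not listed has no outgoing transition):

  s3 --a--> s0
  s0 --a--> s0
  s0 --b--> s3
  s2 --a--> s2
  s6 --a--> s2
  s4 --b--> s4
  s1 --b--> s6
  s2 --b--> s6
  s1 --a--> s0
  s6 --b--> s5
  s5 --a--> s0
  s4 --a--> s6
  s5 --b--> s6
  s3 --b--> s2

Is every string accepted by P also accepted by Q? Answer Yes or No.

Exploring the product automaton P × Q from the start pair (0, s0), following both machines on each input symbol, reaches 8 state pairs: (0, s0), (5, s3), (5, s0), (3, s2), (3, s3), (5, s2), (3, s6), (3, s5).
P accepts in {0} and Q accepts in {s0, s1, s2, s4, s6}. The reachable pairs whose P-component is accepting are (0, s0); in each of them the Q-component is accepting too, so the product for L(P) \ L(Q) (P-component accepting, Q-component rejecting) has no reachable accepting pair and the difference is empty.
Hence every string in L(P) is also in L(Q).

Yes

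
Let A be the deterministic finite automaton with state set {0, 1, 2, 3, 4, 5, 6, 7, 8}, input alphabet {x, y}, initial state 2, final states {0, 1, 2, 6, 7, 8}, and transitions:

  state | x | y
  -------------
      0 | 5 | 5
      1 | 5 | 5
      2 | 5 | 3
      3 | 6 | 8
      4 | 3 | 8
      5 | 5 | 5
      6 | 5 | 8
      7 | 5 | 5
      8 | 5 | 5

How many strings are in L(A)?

The useful subgraph on states {2, 3, 6, 8} is acyclic, so L(A) is finite; the longest accepting path visits 4 useful states, giving maximum string length 3.
Counting accepting paths from 2 by length: 1 of length 0, 2 of length 2, 1 of length 3. Total 4.

4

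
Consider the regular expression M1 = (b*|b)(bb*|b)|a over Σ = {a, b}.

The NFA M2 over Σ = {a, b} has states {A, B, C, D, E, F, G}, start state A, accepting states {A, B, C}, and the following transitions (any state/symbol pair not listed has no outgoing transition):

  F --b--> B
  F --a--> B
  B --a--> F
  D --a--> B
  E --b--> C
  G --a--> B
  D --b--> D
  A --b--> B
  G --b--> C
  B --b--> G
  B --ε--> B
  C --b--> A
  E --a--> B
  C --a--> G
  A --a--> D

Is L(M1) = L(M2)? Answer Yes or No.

The string a is accepted by M1 but rejected by M2.
So L(M1) ≠ L(M2).

No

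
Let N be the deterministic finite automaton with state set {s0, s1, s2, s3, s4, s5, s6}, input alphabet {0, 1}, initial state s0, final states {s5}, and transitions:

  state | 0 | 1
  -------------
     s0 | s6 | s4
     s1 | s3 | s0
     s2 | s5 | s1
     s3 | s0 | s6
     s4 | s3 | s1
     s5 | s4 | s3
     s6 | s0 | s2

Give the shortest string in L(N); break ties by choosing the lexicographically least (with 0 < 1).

010

A breadth-first search from s0 reaches an accepting state first via the path s0 → s6 → s2 → s5 on input 010.
No string of length < 3 is accepted (BFS exhausts all shorter strings without reaching an accepting state), and 010 is the lexicographically least accepting string of length 3.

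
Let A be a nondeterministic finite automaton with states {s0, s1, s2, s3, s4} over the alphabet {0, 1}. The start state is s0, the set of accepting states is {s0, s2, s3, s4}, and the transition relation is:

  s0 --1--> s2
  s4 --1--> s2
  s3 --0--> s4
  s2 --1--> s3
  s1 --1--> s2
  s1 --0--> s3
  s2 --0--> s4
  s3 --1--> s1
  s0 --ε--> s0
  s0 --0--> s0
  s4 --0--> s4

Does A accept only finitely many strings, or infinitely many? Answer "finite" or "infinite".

infinite

State s0 is reachable from the start and can reach an accepting state, and it lies on the cycle s0 → s0.
Traversing that cycle any number of times yields accepted strings of unbounded length, so the language is infinite.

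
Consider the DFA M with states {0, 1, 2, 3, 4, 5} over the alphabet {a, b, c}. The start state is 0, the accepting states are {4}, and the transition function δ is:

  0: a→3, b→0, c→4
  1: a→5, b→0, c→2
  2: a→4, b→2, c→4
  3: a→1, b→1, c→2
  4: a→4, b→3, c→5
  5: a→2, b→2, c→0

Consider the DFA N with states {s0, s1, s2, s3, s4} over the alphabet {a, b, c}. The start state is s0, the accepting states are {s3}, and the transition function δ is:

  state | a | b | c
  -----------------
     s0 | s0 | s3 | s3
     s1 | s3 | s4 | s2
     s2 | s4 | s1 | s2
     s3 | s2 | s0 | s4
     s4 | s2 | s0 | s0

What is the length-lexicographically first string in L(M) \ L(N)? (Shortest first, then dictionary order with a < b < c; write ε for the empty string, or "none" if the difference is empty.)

The string bc is accepted by M but not by N.
No shorter string lies in the difference, and bc is the lexicographically first length-2 string in L(M) \ L(N).

bc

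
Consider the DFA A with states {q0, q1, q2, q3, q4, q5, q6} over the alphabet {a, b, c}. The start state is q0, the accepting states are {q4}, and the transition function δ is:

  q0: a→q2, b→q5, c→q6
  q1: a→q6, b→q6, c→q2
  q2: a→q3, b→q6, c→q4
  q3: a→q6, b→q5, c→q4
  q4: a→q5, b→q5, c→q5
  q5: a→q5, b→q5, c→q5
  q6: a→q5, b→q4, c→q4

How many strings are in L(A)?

8

The useful subgraph on states {q0, q2, q3, q4, q6} is acyclic, so L(A) is finite; the longest accepting path visits 5 useful states, giving maximum string length 4.
Counting accepting paths from q0 by length: 3 of length 2, 3 of length 3, 2 of length 4. Total 8.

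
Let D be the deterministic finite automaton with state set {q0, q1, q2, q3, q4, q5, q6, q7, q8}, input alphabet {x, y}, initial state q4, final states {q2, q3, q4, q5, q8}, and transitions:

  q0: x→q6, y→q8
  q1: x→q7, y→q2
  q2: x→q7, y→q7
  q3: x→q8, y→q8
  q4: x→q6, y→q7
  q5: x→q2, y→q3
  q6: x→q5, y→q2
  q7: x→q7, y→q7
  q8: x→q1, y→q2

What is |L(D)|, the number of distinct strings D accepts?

11

The useful subgraph on states {q1, q2, q3, q4, q5, q6, q8} is acyclic, so L(D) is finite; the longest accepting path visits 7 useful states, giving maximum string length 6.
Counting accepting paths from q4 by length: 1 of length 0, 2 of length 2, 2 of length 3, 2 of length 4, 2 of length 5, 2 of length 6. Total 11.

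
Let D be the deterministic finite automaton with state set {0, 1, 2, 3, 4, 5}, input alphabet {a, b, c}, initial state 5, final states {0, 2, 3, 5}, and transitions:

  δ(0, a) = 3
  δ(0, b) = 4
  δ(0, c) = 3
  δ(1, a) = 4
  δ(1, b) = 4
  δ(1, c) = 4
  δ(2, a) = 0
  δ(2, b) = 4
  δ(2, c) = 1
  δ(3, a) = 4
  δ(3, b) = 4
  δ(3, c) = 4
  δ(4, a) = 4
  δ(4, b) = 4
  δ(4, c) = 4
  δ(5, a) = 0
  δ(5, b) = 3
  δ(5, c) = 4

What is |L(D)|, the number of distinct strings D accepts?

5

The useful subgraph on states {0, 3, 5} is acyclic, so L(D) is finite; the longest accepting path visits 3 useful states, giving maximum string length 2.
Counting accepting paths from 5 by length: 1 of length 0, 2 of length 1, 2 of length 2. Total 5.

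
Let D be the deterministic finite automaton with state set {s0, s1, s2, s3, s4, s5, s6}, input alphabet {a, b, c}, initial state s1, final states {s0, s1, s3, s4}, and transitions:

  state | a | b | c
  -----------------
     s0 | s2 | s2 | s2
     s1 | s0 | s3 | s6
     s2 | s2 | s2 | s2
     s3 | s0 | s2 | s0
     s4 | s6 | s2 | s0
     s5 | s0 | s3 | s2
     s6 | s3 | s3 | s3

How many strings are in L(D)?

14

The useful subgraph on states {s0, s1, s3, s6} is acyclic, so L(D) is finite; the longest accepting path visits 4 useful states, giving maximum string length 3.
Counting accepting paths from s1 by length: 1 of length 0, 2 of length 1, 5 of length 2, 6 of length 3. Total 14.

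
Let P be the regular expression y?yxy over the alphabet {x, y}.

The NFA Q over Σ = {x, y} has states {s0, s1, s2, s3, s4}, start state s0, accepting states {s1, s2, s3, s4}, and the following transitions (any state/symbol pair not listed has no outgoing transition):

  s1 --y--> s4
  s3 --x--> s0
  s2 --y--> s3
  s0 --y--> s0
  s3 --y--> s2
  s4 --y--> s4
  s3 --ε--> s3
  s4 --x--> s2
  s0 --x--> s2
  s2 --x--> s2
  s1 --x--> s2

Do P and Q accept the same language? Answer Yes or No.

The string x is accepted by Q but rejected by P.
So L(P) ≠ L(Q).

No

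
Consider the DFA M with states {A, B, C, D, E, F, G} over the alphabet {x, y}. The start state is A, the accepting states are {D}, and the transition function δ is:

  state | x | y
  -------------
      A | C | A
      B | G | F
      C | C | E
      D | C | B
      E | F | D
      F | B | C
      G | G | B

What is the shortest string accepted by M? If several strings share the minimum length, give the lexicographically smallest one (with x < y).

xyy

A breadth-first search from A reaches an accepting state first via the path A → C → E → D on input xyy.
No string of length < 3 is accepted (BFS exhausts all shorter strings without reaching an accepting state), and xyy is the lexicographically least accepting string of length 3.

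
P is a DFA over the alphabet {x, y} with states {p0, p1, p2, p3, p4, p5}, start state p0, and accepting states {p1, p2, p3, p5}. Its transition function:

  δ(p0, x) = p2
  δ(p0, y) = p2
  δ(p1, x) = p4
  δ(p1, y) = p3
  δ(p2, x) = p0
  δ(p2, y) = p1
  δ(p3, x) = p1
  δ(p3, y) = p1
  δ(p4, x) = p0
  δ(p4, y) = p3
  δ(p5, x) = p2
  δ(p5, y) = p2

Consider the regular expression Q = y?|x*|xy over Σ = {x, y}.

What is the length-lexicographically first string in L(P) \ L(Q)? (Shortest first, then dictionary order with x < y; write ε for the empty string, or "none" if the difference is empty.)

The string yy is accepted by P but not by Q.
No shorter string lies in the difference, and yy is the lexicographically first length-2 string in L(P) \ L(Q).

yy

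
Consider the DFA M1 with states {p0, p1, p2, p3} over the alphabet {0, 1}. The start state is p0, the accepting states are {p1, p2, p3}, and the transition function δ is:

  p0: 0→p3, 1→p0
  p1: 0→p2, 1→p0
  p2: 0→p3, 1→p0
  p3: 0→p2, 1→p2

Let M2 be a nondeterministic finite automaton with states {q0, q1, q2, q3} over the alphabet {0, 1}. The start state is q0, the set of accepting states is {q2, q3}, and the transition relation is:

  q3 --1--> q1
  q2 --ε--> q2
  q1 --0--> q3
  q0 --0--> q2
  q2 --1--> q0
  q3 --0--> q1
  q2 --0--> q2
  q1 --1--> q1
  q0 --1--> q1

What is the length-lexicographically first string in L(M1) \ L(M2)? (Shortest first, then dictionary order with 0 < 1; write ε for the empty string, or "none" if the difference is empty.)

The string 01 is accepted by M1 but not by M2.
No shorter string lies in the difference, and 01 is the lexicographically first length-2 string in L(M1) \ L(M2).

01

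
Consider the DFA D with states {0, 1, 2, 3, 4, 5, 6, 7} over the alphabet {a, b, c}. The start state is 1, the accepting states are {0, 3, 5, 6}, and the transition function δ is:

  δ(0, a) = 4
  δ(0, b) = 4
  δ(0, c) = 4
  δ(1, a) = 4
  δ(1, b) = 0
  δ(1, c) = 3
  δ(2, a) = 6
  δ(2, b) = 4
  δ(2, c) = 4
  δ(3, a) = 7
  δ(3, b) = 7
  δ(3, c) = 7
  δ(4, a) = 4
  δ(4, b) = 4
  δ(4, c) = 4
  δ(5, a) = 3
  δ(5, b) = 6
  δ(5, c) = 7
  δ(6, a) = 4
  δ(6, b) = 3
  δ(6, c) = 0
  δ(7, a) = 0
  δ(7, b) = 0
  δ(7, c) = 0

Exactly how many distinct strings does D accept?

The useful subgraph on states {0, 1, 3, 7} is acyclic, so L(D) is finite; the longest accepting path visits 4 useful states, giving maximum string length 3.
Counting accepting paths from 1 by length: 2 of length 1, 9 of length 3. Total 11.

11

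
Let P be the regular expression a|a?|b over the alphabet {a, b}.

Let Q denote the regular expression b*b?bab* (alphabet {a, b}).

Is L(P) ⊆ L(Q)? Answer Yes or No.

The empty string ε is in L(P) but not in L(Q).
So L(P) ⊄ L(Q).

No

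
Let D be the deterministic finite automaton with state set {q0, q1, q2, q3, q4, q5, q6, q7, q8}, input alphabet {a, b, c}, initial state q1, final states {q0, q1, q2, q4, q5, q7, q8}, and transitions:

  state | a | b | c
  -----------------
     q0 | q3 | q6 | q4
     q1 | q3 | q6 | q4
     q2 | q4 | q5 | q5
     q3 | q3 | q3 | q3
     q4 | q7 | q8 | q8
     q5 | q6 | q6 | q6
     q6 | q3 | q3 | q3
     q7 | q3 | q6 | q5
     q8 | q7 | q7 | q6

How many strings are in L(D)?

14

The useful subgraph on states {q1, q4, q5, q7, q8} is acyclic, so L(D) is finite; the longest accepting path visits 5 useful states, giving maximum string length 4.
Counting accepting paths from q1 by length: 1 of length 0, 1 of length 1, 3 of length 2, 5 of length 3, 4 of length 4. Total 14.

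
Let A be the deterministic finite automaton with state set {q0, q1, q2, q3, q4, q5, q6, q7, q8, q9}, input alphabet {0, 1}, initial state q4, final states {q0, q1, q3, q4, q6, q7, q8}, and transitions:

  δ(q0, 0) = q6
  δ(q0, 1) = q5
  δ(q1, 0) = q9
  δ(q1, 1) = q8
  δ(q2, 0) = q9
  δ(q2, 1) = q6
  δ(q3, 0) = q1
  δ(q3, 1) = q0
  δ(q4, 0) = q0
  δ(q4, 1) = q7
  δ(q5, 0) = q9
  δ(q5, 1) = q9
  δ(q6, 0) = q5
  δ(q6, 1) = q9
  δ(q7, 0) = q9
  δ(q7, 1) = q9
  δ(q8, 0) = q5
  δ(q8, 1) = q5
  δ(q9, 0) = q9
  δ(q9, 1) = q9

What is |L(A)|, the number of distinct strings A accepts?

4

The useful subgraph on states {q0, q4, q6, q7} is acyclic, so L(A) is finite; the longest accepting path visits 3 useful states, giving maximum string length 2.
Counting accepting paths from q4 by length: 1 of length 0, 2 of length 1, 1 of length 2. Total 4.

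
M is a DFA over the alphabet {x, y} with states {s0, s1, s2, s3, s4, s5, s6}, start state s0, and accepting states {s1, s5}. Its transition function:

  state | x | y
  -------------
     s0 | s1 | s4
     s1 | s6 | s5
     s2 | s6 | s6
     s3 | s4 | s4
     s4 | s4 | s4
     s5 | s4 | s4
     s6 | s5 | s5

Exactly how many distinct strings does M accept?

4

The useful subgraph on states {s0, s1, s5, s6} is acyclic, so L(M) is finite; the longest accepting path visits 4 useful states, giving maximum string length 3.
Counting accepting paths from s0 by length: 1 of length 1, 1 of length 2, 2 of length 3. Total 4.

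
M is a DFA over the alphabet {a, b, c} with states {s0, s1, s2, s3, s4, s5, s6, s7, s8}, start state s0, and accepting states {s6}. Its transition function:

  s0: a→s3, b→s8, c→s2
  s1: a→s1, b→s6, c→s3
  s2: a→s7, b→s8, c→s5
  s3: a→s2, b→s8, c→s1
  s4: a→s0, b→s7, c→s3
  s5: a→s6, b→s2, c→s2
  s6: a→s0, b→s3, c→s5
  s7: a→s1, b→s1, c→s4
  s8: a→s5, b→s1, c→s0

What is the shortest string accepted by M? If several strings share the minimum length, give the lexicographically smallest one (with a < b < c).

A breadth-first search from s0 reaches an accepting state first via the path s0 → s3 → s1 → s6 on input acb.
No string of length < 3 is accepted (BFS exhausts all shorter strings without reaching an accepting state), and acb is the lexicographically least accepting string of length 3.

acb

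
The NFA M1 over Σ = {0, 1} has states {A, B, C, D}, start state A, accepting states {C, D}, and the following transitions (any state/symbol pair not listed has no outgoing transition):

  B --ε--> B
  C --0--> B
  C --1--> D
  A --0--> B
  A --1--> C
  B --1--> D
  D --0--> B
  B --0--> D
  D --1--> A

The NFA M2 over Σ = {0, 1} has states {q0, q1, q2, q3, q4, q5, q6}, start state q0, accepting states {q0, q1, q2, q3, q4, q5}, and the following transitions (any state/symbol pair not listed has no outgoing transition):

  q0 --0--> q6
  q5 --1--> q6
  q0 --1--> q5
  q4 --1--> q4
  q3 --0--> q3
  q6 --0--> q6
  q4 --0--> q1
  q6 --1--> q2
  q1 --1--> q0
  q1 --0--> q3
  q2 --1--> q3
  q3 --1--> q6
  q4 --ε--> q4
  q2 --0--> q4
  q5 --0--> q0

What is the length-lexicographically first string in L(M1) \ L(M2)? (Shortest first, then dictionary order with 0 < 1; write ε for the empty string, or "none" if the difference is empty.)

00

The string 00 is accepted by M1 but not by M2.
No shorter string lies in the difference, and 00 is the lexicographically first length-2 string in L(M1) \ L(M2).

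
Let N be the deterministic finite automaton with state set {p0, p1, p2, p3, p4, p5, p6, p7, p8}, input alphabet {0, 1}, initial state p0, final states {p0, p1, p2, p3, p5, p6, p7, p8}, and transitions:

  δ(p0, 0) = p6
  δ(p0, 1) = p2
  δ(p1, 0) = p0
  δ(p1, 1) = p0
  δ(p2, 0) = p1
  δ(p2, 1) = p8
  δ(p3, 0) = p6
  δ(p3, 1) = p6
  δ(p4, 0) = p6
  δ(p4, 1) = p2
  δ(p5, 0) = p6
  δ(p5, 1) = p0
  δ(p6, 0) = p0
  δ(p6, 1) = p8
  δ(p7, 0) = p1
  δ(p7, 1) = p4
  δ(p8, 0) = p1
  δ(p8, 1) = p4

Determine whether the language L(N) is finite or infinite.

infinite

State p0 is reachable from the start and can reach an accepting state, and it lies on the cycle p0 → p2 → p8 → p1 → p0.
Traversing that cycle any number of times yields accepted strings of unbounded length, so the language is infinite.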